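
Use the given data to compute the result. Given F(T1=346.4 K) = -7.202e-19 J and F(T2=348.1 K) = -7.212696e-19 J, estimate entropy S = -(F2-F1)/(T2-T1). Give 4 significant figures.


Step 1: dF = F2 - F1 = -7.212696e-19 - (-7.202e-19) = -1.0696e-21 J
Step 2: dT = T2 - T1 = 348.1 - 346.4 = 1.7 K
Step 3: S = -dF/dT = -(-1.0696e-21)/1.7 = 6.292e-22 J/K

6.292e-22


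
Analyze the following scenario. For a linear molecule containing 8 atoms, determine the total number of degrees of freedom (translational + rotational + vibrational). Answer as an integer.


Step 1: Translational DOF = 3
Step 2: Rotational DOF (linear) = 2
Step 3: Vibrational DOF = 3*8 - 5 = 19
Step 4: Total = 3 + 2 + 19 = 24

24


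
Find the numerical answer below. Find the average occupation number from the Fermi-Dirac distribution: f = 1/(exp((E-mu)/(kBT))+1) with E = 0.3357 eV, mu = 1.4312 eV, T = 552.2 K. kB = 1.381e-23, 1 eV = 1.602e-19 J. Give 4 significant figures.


Step 1: (E - mu) = 0.3357 - 1.4312 = -1.095 eV
Step 2: Convert: (E-mu)*eV = -1.755e-19 J
Step 3: x = (E-mu)*eV/(kB*T) = -23.01
Step 4: f = 1/(exp(-23.01)+1) = 1

1


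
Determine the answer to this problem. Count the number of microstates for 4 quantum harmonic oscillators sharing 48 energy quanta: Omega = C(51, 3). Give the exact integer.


Step 1: Use binomial coefficient C(51, 3)
Step 2: Numerator = 51! / 48!
Step 3: Denominator = 3!
Step 4: Omega = 20825

20825


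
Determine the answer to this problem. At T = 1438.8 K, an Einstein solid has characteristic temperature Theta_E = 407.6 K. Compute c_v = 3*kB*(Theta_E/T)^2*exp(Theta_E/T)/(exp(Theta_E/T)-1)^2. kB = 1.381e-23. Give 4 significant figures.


Step 1: x = Theta_E/T = 407.6/1438.8 = 0.2833
Step 2: x^2 = 0.08025
Step 3: exp(x) = 1.327
Step 4: c_v = 3*1.381e-23*0.08025*1.327/(1.327-1)^2 = 4.115e-23

4.115e-23


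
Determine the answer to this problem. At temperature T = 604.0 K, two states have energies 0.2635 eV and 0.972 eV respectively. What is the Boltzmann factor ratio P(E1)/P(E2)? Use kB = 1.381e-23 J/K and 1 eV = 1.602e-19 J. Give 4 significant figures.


Step 1: Compute energy difference dE = E1 - E2 = 0.2635 - 0.972 = -0.7085 eV
Step 2: Convert to Joules: dE_J = -0.7085 * 1.602e-19 = -1.135e-19 J
Step 3: Compute exponent = -dE_J / (kB * T) = -(-1.135e-19) / (1.381e-23 * 604.0) = 13.61
Step 4: P(E1)/P(E2) = exp(13.61) = 8.12e+05

8.12e+05


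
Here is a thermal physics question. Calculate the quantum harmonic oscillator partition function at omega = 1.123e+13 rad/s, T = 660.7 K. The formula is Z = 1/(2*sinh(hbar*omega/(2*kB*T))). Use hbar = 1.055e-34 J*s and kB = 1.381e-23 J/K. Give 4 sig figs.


Step 1: Compute x = hbar*omega/(kB*T) = 1.055e-34*1.123e+13/(1.381e-23*660.7) = 0.1298
Step 2: x/2 = 0.06492
Step 3: sinh(x/2) = 0.06497
Step 4: Z = 1/(2*0.06497) = 7.696

7.696


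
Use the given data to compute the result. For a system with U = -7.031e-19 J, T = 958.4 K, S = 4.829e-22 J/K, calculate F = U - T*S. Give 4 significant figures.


Step 1: T*S = 958.4 * 4.829e-22 = 4.628e-19 J
Step 2: F = U - T*S = -7.031e-19 - 4.628e-19
Step 3: F = -1.166e-18 J

-1.166e-18


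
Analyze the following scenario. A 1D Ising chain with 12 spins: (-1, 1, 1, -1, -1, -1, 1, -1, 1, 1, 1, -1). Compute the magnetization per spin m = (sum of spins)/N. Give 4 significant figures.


Step 1: Count up spins (+1): 6, down spins (-1): 6
Step 2: Total magnetization M = 6 - 6 = 0
Step 3: m = M/N = 0/12 = 0

0


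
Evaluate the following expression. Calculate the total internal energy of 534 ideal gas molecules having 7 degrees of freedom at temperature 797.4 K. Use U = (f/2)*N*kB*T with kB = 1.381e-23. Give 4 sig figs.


Step 1: f/2 = 7/2 = 3.5
Step 2: N*kB*T = 534*1.381e-23*797.4 = 5.88e-18
Step 3: U = 3.5 * 5.88e-18 = 2.058e-17 J

2.058e-17


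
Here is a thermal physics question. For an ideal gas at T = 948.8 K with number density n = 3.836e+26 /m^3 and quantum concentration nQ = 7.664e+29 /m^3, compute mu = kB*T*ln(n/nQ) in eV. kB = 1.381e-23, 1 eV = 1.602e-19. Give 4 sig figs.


Step 1: n/nQ = 3.836e+26/7.664e+29 = 0.0005005
Step 2: ln(n/nQ) = -7.6
Step 3: mu = kB*T*ln(n/nQ) = 1.31e-20*-7.6 = -9.958e-20 J
Step 4: Convert to eV: -9.958e-20/1.602e-19 = -0.6216 eV

-0.6216


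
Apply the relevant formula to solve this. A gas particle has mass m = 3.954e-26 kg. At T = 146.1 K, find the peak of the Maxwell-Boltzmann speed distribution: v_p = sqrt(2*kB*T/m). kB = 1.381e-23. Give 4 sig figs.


Step 1: Numerator = 2*kB*T = 2*1.381e-23*146.1 = 4.035e-21
Step 2: Ratio = 4.035e-21 / 3.954e-26 = 1.021e+05
Step 3: v_p = sqrt(1.021e+05) = 319.5 m/s

319.5


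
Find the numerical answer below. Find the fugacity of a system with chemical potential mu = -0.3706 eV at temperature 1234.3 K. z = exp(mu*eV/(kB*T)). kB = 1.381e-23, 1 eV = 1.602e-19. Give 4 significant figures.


Step 1: Convert mu to Joules: -0.3706*1.602e-19 = -5.937e-20 J
Step 2: kB*T = 1.381e-23*1234.3 = 1.705e-20 J
Step 3: mu/(kB*T) = -3.483
Step 4: z = exp(-3.483) = 0.03072

0.03072


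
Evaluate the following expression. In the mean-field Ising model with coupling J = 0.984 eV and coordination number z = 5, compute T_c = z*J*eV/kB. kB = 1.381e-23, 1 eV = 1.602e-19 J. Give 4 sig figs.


Step 1: z*J = 5*0.984 = 4.92 eV
Step 2: Convert to Joules: 4.92*1.602e-19 = 7.882e-19 J
Step 3: T_c = 7.882e-19 / 1.381e-23 = 5.707e+04 K

5.707e+04


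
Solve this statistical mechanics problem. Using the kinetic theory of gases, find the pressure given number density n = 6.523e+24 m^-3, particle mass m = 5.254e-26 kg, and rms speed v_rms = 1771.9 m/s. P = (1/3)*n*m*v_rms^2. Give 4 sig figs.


Step 1: v_rms^2 = 1771.9^2 = 3.14e+06
Step 2: n*m = 6.523e+24*5.254e-26 = 0.3427
Step 3: P = (1/3)*0.3427*3.14e+06 = 3.587e+05 Pa

3.587e+05


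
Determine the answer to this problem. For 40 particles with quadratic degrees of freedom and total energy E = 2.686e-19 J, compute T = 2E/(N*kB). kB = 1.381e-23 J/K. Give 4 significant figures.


Step 1: Numerator = 2*E = 2*2.686e-19 = 5.372e-19 J
Step 2: Denominator = N*kB = 40*1.381e-23 = 5.524e-22
Step 3: T = 5.372e-19 / 5.524e-22 = 972.5 K

972.5


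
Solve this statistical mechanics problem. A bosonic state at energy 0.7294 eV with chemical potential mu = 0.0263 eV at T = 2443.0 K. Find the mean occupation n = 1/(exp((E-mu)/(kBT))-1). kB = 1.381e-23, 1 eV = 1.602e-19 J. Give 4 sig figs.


Step 1: (E - mu) = 0.7031 eV
Step 2: x = (E-mu)*eV/(kB*T) = 0.7031*1.602e-19/(1.381e-23*2443.0) = 3.339
Step 3: exp(x) = 28.18
Step 4: n = 1/(exp(x)-1) = 0.03679

0.03679


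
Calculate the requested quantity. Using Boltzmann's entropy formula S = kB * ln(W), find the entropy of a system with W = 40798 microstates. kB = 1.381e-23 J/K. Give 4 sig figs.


Step 1: ln(W) = ln(40798) = 10.62
Step 2: S = kB * ln(W) = 1.381e-23 * 10.62
Step 3: S = 1.466e-22 J/K

1.466e-22


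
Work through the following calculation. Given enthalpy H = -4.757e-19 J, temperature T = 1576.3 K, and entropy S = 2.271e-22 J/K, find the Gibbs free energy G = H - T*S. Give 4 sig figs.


Step 1: T*S = 1576.3 * 2.271e-22 = 3.58e-19 J
Step 2: G = H - T*S = -4.757e-19 - 3.58e-19
Step 3: G = -8.337e-19 J

-8.337e-19


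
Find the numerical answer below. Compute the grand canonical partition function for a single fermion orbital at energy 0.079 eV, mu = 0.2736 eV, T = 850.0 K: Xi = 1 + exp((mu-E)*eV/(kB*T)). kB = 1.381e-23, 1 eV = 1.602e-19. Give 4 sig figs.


Step 1: (mu - E) = 0.2736 - 0.079 = 0.1946 eV
Step 2: x = (mu-E)*eV/(kB*T) = 0.1946*1.602e-19/(1.381e-23*850.0) = 2.656
Step 3: exp(x) = 14.24
Step 4: Xi = 1 + 14.24 = 15.24

15.24


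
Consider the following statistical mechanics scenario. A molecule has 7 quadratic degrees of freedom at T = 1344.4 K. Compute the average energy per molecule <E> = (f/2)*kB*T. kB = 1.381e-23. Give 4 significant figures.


Step 1: f/2 = 7/2 = 3.5
Step 2: kB*T = 1.381e-23 * 1344.4 = 1.857e-20
Step 3: <E> = 3.5 * 1.857e-20 = 6.498e-20 J

6.498e-20


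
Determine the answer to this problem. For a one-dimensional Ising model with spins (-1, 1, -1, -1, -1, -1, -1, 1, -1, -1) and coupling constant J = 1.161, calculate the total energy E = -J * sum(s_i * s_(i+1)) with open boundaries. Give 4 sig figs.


Step 1: Nearest-neighbor products: -1, -1, 1, 1, 1, 1, -1, -1, 1
Step 2: Sum of products = 1
Step 3: E = -1.161 * 1 = -1.161

-1.161


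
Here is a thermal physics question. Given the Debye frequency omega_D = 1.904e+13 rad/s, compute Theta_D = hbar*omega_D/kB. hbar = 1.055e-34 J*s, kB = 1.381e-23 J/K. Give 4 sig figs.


Step 1: hbar*omega_D = 1.055e-34 * 1.904e+13 = 2.009e-21 J
Step 2: Theta_D = 2.009e-21 / 1.381e-23
Step 3: Theta_D = 145.5 K

145.5


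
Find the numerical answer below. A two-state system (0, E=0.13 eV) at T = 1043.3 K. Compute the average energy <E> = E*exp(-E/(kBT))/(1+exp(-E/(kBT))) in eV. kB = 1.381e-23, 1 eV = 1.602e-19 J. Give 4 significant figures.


Step 1: beta*E = 0.13*1.602e-19/(1.381e-23*1043.3) = 1.445
Step 2: exp(-beta*E) = 0.2356
Step 3: <E> = 0.13*0.2356/(1+0.2356) = 0.02479 eV

0.02479


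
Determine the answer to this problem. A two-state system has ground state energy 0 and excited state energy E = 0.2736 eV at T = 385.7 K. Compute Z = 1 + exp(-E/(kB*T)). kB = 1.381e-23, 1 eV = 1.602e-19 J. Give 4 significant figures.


Step 1: Compute beta*E = E*eV/(kB*T) = 0.2736*1.602e-19/(1.381e-23*385.7) = 8.229
Step 2: exp(-beta*E) = exp(-8.229) = 0.0002669
Step 3: Z = 1 + 0.0002669 = 1

1


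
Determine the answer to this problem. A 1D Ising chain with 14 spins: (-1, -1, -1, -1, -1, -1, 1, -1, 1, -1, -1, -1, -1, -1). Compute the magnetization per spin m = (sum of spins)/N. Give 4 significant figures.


Step 1: Count up spins (+1): 2, down spins (-1): 12
Step 2: Total magnetization M = 2 - 12 = -10
Step 3: m = M/N = -10/14 = -0.7143

-0.7143


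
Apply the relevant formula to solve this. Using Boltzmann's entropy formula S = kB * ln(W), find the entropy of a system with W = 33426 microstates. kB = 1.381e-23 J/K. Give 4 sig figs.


Step 1: ln(W) = ln(33426) = 10.42
Step 2: S = kB * ln(W) = 1.381e-23 * 10.42
Step 3: S = 1.439e-22 J/K

1.439e-22


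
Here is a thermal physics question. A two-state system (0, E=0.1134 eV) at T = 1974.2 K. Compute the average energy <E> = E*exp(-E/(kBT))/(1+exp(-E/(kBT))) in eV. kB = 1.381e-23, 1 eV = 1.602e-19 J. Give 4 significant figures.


Step 1: beta*E = 0.1134*1.602e-19/(1.381e-23*1974.2) = 0.6663
Step 2: exp(-beta*E) = 0.5136
Step 3: <E> = 0.1134*0.5136/(1+0.5136) = 0.03848 eV

0.03848


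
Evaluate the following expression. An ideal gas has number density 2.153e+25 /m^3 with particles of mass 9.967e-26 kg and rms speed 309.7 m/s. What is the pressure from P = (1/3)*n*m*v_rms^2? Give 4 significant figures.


Step 1: v_rms^2 = 309.7^2 = 9.591e+04
Step 2: n*m = 2.153e+25*9.967e-26 = 2.146
Step 3: P = (1/3)*2.146*9.591e+04 = 6.861e+04 Pa

6.861e+04


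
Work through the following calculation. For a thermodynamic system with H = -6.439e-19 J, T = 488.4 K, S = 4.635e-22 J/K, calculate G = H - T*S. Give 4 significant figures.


Step 1: T*S = 488.4 * 4.635e-22 = 2.264e-19 J
Step 2: G = H - T*S = -6.439e-19 - 2.264e-19
Step 3: G = -8.703e-19 J

-8.703e-19


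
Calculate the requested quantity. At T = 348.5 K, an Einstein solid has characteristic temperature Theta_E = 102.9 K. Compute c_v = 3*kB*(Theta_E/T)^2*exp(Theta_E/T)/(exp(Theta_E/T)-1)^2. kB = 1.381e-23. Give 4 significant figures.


Step 1: x = Theta_E/T = 102.9/348.5 = 0.2953
Step 2: x^2 = 0.08718
Step 3: exp(x) = 1.343
Step 4: c_v = 3*1.381e-23*0.08718*1.343/(1.343-1)^2 = 4.113e-23

4.113e-23


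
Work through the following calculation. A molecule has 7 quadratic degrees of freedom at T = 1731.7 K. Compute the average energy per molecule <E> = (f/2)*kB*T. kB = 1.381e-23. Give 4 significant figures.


Step 1: f/2 = 7/2 = 3.5
Step 2: kB*T = 1.381e-23 * 1731.7 = 2.391e-20
Step 3: <E> = 3.5 * 2.391e-20 = 8.37e-20 J

8.37e-20


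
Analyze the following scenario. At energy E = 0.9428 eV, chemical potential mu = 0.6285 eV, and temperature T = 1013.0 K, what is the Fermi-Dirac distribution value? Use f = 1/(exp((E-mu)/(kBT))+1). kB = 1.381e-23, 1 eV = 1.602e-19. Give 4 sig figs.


Step 1: (E - mu) = 0.9428 - 0.6285 = 0.3143 eV
Step 2: Convert: (E-mu)*eV = 5.035e-20 J
Step 3: x = (E-mu)*eV/(kB*T) = 3.599
Step 4: f = 1/(exp(3.599)+1) = 0.02662

0.02662


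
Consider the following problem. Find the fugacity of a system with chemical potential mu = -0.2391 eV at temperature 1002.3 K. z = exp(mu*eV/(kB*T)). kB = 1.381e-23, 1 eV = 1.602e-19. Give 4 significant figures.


Step 1: Convert mu to Joules: -0.2391*1.602e-19 = -3.83e-20 J
Step 2: kB*T = 1.381e-23*1002.3 = 1.384e-20 J
Step 3: mu/(kB*T) = -2.767
Step 4: z = exp(-2.767) = 0.06283

0.06283


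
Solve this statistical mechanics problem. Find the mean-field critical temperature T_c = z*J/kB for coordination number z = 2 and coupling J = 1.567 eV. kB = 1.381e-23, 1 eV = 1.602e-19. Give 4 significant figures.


Step 1: z*J = 2*1.567 = 3.134 eV
Step 2: Convert to Joules: 3.134*1.602e-19 = 5.021e-19 J
Step 3: T_c = 5.021e-19 / 1.381e-23 = 3.636e+04 K

3.636e+04


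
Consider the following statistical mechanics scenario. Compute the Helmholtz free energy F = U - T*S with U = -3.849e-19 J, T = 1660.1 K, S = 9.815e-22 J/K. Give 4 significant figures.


Step 1: T*S = 1660.1 * 9.815e-22 = 1.629e-18 J
Step 2: F = U - T*S = -3.849e-19 - 1.629e-18
Step 3: F = -2.014e-18 J

-2.014e-18


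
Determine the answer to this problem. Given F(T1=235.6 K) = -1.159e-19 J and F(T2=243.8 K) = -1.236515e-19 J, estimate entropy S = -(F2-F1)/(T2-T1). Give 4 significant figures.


Step 1: dF = F2 - F1 = -1.236515e-19 - (-1.159e-19) = -7.7515e-21 J
Step 2: dT = T2 - T1 = 243.8 - 235.6 = 8.2 K
Step 3: S = -dF/dT = -(-7.7515e-21)/8.2 = 9.453e-22 J/K

9.453e-22


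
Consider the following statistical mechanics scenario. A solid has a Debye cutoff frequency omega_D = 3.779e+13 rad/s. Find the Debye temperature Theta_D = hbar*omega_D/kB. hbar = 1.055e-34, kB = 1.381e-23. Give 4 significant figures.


Step 1: hbar*omega_D = 1.055e-34 * 3.779e+13 = 3.987e-21 J
Step 2: Theta_D = 3.987e-21 / 1.381e-23
Step 3: Theta_D = 288.7 K

288.7


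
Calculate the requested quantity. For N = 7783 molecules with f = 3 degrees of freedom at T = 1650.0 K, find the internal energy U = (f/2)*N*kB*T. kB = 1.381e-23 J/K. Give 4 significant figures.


Step 1: f/2 = 3/2 = 1.5
Step 2: N*kB*T = 7783*1.381e-23*1650.0 = 1.773e-16
Step 3: U = 1.5 * 1.773e-16 = 2.66e-16 J

2.66e-16


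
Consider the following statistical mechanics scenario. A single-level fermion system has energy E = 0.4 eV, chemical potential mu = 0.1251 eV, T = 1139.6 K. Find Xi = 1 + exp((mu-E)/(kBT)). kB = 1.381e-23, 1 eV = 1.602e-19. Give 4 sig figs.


Step 1: (mu - E) = 0.1251 - 0.4 = -0.2749 eV
Step 2: x = (mu-E)*eV/(kB*T) = -0.2749*1.602e-19/(1.381e-23*1139.6) = -2.798
Step 3: exp(x) = 0.06091
Step 4: Xi = 1 + 0.06091 = 1.061

1.061


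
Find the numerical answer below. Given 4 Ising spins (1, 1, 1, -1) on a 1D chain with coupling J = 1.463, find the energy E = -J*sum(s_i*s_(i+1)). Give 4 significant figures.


Step 1: Nearest-neighbor products: 1, 1, -1
Step 2: Sum of products = 1
Step 3: E = -1.463 * 1 = -1.463

-1.463


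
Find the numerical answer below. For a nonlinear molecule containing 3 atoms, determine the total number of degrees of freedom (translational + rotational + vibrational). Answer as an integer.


Step 1: Translational DOF = 3
Step 2: Rotational DOF (nonlinear) = 3
Step 3: Vibrational DOF = 3*3 - 6 = 3
Step 4: Total = 3 + 3 + 3 = 9

9


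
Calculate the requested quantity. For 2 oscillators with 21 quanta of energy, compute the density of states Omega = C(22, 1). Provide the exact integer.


Step 1: Use binomial coefficient C(22, 1)
Step 2: Numerator = 22! / 21!
Step 3: Denominator = 1!
Step 4: Omega = 22

22


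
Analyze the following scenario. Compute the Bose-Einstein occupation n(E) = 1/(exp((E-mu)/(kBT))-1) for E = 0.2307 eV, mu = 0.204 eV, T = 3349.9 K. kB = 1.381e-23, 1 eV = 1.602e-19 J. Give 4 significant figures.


Step 1: (E - mu) = 0.0267 eV
Step 2: x = (E-mu)*eV/(kB*T) = 0.0267*1.602e-19/(1.381e-23*3349.9) = 0.09246
Step 3: exp(x) = 1.097
Step 4: n = 1/(exp(x)-1) = 10.32

10.32


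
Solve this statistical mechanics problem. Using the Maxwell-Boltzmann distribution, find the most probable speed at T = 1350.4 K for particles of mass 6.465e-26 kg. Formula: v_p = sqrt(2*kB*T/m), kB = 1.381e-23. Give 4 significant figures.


Step 1: Numerator = 2*kB*T = 2*1.381e-23*1350.4 = 3.73e-20
Step 2: Ratio = 3.73e-20 / 6.465e-26 = 5.769e+05
Step 3: v_p = sqrt(5.769e+05) = 759.6 m/s

759.6


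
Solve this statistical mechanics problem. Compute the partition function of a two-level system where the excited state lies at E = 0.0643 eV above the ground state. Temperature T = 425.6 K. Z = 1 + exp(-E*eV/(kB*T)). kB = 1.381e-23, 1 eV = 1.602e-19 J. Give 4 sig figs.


Step 1: Compute beta*E = E*eV/(kB*T) = 0.0643*1.602e-19/(1.381e-23*425.6) = 1.753
Step 2: exp(-beta*E) = exp(-1.753) = 0.1733
Step 3: Z = 1 + 0.1733 = 1.173

1.173


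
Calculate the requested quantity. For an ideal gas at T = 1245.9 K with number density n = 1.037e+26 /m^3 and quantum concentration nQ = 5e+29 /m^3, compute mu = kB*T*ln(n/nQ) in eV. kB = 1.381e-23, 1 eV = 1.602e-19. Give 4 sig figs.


Step 1: n/nQ = 1.037e+26/5e+29 = 0.0002074
Step 2: ln(n/nQ) = -8.481
Step 3: mu = kB*T*ln(n/nQ) = 1.721e-20*-8.481 = -1.459e-19 J
Step 4: Convert to eV: -1.459e-19/1.602e-19 = -0.9109 eV

-0.9109


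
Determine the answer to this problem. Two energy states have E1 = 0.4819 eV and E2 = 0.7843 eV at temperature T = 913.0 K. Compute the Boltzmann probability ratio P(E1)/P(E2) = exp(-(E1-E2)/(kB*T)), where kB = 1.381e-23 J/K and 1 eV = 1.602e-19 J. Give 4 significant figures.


Step 1: Compute energy difference dE = E1 - E2 = 0.4819 - 0.7843 = -0.3024 eV
Step 2: Convert to Joules: dE_J = -0.3024 * 1.602e-19 = -4.844e-20 J
Step 3: Compute exponent = -dE_J / (kB * T) = -(-4.844e-20) / (1.381e-23 * 913.0) = 3.842
Step 4: P(E1)/P(E2) = exp(3.842) = 46.63

46.63


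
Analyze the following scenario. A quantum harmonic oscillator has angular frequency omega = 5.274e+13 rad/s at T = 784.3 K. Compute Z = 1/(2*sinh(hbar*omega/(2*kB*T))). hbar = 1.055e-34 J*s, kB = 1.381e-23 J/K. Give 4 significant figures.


Step 1: Compute x = hbar*omega/(kB*T) = 1.055e-34*5.274e+13/(1.381e-23*784.3) = 0.5137
Step 2: x/2 = 0.2569
Step 3: sinh(x/2) = 0.2597
Step 4: Z = 1/(2*0.2597) = 1.925

1.925


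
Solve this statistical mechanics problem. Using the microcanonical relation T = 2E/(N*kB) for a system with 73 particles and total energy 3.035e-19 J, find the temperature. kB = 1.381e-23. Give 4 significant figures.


Step 1: Numerator = 2*E = 2*3.035e-19 = 6.07e-19 J
Step 2: Denominator = N*kB = 73*1.381e-23 = 1.008e-21
Step 3: T = 6.07e-19 / 1.008e-21 = 602.1 K

602.1


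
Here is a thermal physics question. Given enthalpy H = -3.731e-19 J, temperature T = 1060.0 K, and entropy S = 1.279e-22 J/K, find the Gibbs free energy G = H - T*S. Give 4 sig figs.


Step 1: T*S = 1060.0 * 1.279e-22 = 1.356e-19 J
Step 2: G = H - T*S = -3.731e-19 - 1.356e-19
Step 3: G = -5.087e-19 J

-5.087e-19


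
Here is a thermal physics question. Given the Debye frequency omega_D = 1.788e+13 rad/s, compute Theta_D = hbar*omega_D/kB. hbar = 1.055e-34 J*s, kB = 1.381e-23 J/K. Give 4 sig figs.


Step 1: hbar*omega_D = 1.055e-34 * 1.788e+13 = 1.886e-21 J
Step 2: Theta_D = 1.886e-21 / 1.381e-23
Step 3: Theta_D = 136.6 K

136.6


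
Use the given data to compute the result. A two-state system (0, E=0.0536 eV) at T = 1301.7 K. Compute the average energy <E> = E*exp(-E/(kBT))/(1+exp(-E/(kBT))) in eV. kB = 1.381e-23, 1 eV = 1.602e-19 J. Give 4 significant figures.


Step 1: beta*E = 0.0536*1.602e-19/(1.381e-23*1301.7) = 0.4777
Step 2: exp(-beta*E) = 0.6202
Step 3: <E> = 0.0536*0.6202/(1+0.6202) = 0.02052 eV

0.02052


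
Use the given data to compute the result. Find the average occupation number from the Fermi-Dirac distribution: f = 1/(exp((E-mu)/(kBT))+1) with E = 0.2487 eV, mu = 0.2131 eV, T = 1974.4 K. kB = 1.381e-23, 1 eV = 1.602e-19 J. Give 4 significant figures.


Step 1: (E - mu) = 0.2487 - 0.2131 = 0.0356 eV
Step 2: Convert: (E-mu)*eV = 5.703e-21 J
Step 3: x = (E-mu)*eV/(kB*T) = 0.2092
Step 4: f = 1/(exp(0.2092)+1) = 0.4479

0.4479


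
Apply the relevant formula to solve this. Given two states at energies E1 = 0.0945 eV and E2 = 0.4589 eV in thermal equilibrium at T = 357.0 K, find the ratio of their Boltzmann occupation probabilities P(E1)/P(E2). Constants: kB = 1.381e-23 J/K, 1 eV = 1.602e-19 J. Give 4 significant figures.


Step 1: Compute energy difference dE = E1 - E2 = 0.0945 - 0.4589 = -0.3644 eV
Step 2: Convert to Joules: dE_J = -0.3644 * 1.602e-19 = -5.838e-20 J
Step 3: Compute exponent = -dE_J / (kB * T) = -(-5.838e-20) / (1.381e-23 * 357.0) = 11.84
Step 4: P(E1)/P(E2) = exp(11.84) = 1.388e+05

1.388e+05


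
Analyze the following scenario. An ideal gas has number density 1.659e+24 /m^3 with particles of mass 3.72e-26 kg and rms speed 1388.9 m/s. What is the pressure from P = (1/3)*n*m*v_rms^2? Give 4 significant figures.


Step 1: v_rms^2 = 1388.9^2 = 1.929e+06
Step 2: n*m = 1.659e+24*3.72e-26 = 0.06171
Step 3: P = (1/3)*0.06171*1.929e+06 = 3.968e+04 Pa

3.968e+04


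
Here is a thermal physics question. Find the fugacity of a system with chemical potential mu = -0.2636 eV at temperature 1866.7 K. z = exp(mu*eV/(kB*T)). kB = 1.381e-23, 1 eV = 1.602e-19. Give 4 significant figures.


Step 1: Convert mu to Joules: -0.2636*1.602e-19 = -4.223e-20 J
Step 2: kB*T = 1.381e-23*1866.7 = 2.578e-20 J
Step 3: mu/(kB*T) = -1.638
Step 4: z = exp(-1.638) = 0.1943

0.1943


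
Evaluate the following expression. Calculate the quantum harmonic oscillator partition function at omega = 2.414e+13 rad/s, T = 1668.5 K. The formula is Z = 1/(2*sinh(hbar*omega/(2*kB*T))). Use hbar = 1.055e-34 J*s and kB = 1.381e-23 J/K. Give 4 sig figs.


Step 1: Compute x = hbar*omega/(kB*T) = 1.055e-34*2.414e+13/(1.381e-23*1668.5) = 0.1105
Step 2: x/2 = 0.05526
Step 3: sinh(x/2) = 0.05529
Step 4: Z = 1/(2*0.05529) = 9.043

9.043


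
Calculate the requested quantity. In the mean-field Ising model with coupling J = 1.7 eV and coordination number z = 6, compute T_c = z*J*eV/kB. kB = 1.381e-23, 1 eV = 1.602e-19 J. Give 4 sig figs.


Step 1: z*J = 6*1.7 = 10.2 eV
Step 2: Convert to Joules: 10.2*1.602e-19 = 1.634e-18 J
Step 3: T_c = 1.634e-18 / 1.381e-23 = 1.183e+05 K

1.183e+05


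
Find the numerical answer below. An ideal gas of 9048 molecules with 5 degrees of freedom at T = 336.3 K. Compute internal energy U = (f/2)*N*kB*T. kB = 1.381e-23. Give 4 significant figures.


Step 1: f/2 = 5/2 = 2.5
Step 2: N*kB*T = 9048*1.381e-23*336.3 = 4.202e-17
Step 3: U = 2.5 * 4.202e-17 = 1.051e-16 J

1.051e-16


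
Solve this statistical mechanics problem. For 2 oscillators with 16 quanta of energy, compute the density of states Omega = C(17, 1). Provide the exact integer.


Step 1: Use binomial coefficient C(17, 1)
Step 2: Numerator = 17! / 16!
Step 3: Denominator = 1!
Step 4: Omega = 17

17


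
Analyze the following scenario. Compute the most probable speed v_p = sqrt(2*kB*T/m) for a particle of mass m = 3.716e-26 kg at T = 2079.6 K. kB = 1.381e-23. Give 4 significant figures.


Step 1: Numerator = 2*kB*T = 2*1.381e-23*2079.6 = 5.744e-20
Step 2: Ratio = 5.744e-20 / 3.716e-26 = 1.546e+06
Step 3: v_p = sqrt(1.546e+06) = 1243 m/s

1243


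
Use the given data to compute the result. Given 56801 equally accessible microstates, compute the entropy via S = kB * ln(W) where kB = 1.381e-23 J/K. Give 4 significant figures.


Step 1: ln(W) = ln(56801) = 10.95
Step 2: S = kB * ln(W) = 1.381e-23 * 10.95
Step 3: S = 1.512e-22 J/K

1.512e-22


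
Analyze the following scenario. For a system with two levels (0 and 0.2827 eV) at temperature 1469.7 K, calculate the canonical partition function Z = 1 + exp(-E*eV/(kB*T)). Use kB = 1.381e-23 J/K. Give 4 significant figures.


Step 1: Compute beta*E = E*eV/(kB*T) = 0.2827*1.602e-19/(1.381e-23*1469.7) = 2.231
Step 2: exp(-beta*E) = exp(-2.231) = 0.1074
Step 3: Z = 1 + 0.1074 = 1.107

1.107


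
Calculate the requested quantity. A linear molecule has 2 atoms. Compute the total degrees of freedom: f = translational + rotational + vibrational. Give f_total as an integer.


Step 1: Translational DOF = 3
Step 2: Rotational DOF (linear) = 2
Step 3: Vibrational DOF = 3*2 - 5 = 1
Step 4: Total = 3 + 2 + 1 = 6

6


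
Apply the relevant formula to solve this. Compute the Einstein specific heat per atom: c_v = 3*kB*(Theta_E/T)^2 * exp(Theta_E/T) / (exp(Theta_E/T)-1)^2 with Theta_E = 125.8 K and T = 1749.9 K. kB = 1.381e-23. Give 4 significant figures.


Step 1: x = Theta_E/T = 125.8/1749.9 = 0.07189
Step 2: x^2 = 0.005168
Step 3: exp(x) = 1.075
Step 4: c_v = 3*1.381e-23*0.005168*1.075/(1.075-1)^2 = 4.141e-23

4.141e-23


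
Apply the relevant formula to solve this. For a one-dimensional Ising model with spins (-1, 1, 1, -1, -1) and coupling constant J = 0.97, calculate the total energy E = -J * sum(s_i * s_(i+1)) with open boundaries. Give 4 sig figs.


Step 1: Nearest-neighbor products: -1, 1, -1, 1
Step 2: Sum of products = 0
Step 3: E = -0.97 * 0 = 0

0


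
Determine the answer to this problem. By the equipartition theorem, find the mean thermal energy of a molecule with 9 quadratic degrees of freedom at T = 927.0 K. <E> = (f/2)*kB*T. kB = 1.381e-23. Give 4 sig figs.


Step 1: f/2 = 9/2 = 4.5
Step 2: kB*T = 1.381e-23 * 927.0 = 1.28e-20
Step 3: <E> = 4.5 * 1.28e-20 = 5.761e-20 J

5.761e-20


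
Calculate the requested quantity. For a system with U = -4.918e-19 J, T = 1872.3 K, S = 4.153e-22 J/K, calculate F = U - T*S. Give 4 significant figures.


Step 1: T*S = 1872.3 * 4.153e-22 = 7.776e-19 J
Step 2: F = U - T*S = -4.918e-19 - 7.776e-19
Step 3: F = -1.269e-18 J

-1.269e-18


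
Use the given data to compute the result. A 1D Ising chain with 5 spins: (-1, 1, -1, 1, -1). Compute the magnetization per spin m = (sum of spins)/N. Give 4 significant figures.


Step 1: Count up spins (+1): 2, down spins (-1): 3
Step 2: Total magnetization M = 2 - 3 = -1
Step 3: m = M/N = -1/5 = -0.2

-0.2


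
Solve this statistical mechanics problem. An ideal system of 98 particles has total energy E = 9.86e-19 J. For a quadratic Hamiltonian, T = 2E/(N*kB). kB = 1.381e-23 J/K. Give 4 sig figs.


Step 1: Numerator = 2*E = 2*9.86e-19 = 1.972e-18 J
Step 2: Denominator = N*kB = 98*1.381e-23 = 1.353e-21
Step 3: T = 1.972e-18 / 1.353e-21 = 1457 K

1457


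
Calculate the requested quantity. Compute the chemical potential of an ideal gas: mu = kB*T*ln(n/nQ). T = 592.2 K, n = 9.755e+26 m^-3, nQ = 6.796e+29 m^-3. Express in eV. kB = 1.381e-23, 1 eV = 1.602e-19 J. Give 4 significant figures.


Step 1: n/nQ = 9.755e+26/6.796e+29 = 0.001435
Step 2: ln(n/nQ) = -6.546
Step 3: mu = kB*T*ln(n/nQ) = 8.178e-21*-6.546 = -5.354e-20 J
Step 4: Convert to eV: -5.354e-20/1.602e-19 = -0.3342 eV

-0.3342


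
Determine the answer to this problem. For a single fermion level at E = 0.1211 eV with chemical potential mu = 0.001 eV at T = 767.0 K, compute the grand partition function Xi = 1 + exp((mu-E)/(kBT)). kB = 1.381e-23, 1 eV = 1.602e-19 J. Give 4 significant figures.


Step 1: (mu - E) = 0.001 - 0.1211 = -0.1201 eV
Step 2: x = (mu-E)*eV/(kB*T) = -0.1201*1.602e-19/(1.381e-23*767.0) = -1.816
Step 3: exp(x) = 0.1626
Step 4: Xi = 1 + 0.1626 = 1.163

1.163


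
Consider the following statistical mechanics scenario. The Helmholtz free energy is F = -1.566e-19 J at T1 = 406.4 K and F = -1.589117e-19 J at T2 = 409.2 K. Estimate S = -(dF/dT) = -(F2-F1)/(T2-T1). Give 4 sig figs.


Step 1: dF = F2 - F1 = -1.589117e-19 - (-1.566e-19) = -2.3117e-21 J
Step 2: dT = T2 - T1 = 409.2 - 406.4 = 2.8 K
Step 3: S = -dF/dT = -(-2.3117e-21)/2.8 = 8.256e-22 J/K

8.256e-22


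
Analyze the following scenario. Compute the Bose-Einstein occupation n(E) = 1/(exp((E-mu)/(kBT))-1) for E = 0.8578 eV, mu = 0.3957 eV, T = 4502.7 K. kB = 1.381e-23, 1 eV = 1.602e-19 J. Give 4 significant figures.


Step 1: (E - mu) = 0.4621 eV
Step 2: x = (E-mu)*eV/(kB*T) = 0.4621*1.602e-19/(1.381e-23*4502.7) = 1.191
Step 3: exp(x) = 3.289
Step 4: n = 1/(exp(x)-1) = 0.4369

0.4369


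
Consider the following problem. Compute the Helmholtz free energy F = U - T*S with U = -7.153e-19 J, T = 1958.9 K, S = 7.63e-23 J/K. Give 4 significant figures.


Step 1: T*S = 1958.9 * 7.63e-23 = 1.495e-19 J
Step 2: F = U - T*S = -7.153e-19 - 1.495e-19
Step 3: F = -8.648e-19 J

-8.648e-19


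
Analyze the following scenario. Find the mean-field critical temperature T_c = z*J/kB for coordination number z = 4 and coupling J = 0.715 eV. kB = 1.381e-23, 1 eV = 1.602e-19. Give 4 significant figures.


Step 1: z*J = 4*0.715 = 2.86 eV
Step 2: Convert to Joules: 2.86*1.602e-19 = 4.582e-19 J
Step 3: T_c = 4.582e-19 / 1.381e-23 = 3.318e+04 K

3.318e+04


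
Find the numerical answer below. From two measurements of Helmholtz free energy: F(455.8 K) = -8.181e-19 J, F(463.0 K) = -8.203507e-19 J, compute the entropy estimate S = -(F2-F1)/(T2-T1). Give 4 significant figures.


Step 1: dF = F2 - F1 = -8.203507e-19 - (-8.181e-19) = -2.2507e-21 J
Step 2: dT = T2 - T1 = 463.0 - 455.8 = 7.2 K
Step 3: S = -dF/dT = -(-2.2507e-21)/7.2 = 3.126e-22 J/K

3.126e-22


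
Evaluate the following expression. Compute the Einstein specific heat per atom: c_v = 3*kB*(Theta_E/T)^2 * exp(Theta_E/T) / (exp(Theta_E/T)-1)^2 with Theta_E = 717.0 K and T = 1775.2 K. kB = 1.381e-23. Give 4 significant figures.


Step 1: x = Theta_E/T = 717.0/1775.2 = 0.4039
Step 2: x^2 = 0.1631
Step 3: exp(x) = 1.498
Step 4: c_v = 3*1.381e-23*0.1631*1.498/(1.498-1)^2 = 4.087e-23

4.087e-23


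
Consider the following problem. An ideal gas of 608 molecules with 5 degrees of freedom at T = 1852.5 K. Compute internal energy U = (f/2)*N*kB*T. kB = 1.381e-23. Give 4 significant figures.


Step 1: f/2 = 5/2 = 2.5
Step 2: N*kB*T = 608*1.381e-23*1852.5 = 1.555e-17
Step 3: U = 2.5 * 1.555e-17 = 3.889e-17 J

3.889e-17


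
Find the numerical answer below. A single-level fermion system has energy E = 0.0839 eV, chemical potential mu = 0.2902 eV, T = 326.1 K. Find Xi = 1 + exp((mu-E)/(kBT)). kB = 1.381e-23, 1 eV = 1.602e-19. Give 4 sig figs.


Step 1: (mu - E) = 0.2902 - 0.0839 = 0.2063 eV
Step 2: x = (mu-E)*eV/(kB*T) = 0.2063*1.602e-19/(1.381e-23*326.1) = 7.339
Step 3: exp(x) = 1539
Step 4: Xi = 1 + 1539 = 1540

1540


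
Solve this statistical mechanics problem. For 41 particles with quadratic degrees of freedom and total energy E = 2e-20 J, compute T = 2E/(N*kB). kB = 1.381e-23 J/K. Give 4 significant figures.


Step 1: Numerator = 2*E = 2*2e-20 = 4e-20 J
Step 2: Denominator = N*kB = 41*1.381e-23 = 5.662e-22
Step 3: T = 4e-20 / 5.662e-22 = 70.65 K

70.65


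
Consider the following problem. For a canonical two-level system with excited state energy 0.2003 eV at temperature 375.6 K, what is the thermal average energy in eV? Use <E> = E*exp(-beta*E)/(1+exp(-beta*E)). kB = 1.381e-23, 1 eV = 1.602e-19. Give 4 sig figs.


Step 1: beta*E = 0.2003*1.602e-19/(1.381e-23*375.6) = 6.186
Step 2: exp(-beta*E) = 0.002058
Step 3: <E> = 0.2003*0.002058/(1+0.002058) = 0.0004113 eV

0.0004113


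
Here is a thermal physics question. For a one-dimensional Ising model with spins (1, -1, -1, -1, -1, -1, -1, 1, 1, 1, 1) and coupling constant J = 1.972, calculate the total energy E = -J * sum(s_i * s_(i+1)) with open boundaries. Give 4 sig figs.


Step 1: Nearest-neighbor products: -1, 1, 1, 1, 1, 1, -1, 1, 1, 1
Step 2: Sum of products = 6
Step 3: E = -1.972 * 6 = -11.83

-11.83


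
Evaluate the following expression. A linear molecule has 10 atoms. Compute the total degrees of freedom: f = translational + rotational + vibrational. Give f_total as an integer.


Step 1: Translational DOF = 3
Step 2: Rotational DOF (linear) = 2
Step 3: Vibrational DOF = 3*10 - 5 = 25
Step 4: Total = 3 + 2 + 25 = 30

30


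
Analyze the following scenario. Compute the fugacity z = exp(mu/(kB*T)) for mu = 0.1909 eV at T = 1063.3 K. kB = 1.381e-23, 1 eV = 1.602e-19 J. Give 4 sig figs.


Step 1: Convert mu to Joules: 0.1909*1.602e-19 = 3.058e-20 J
Step 2: kB*T = 1.381e-23*1063.3 = 1.468e-20 J
Step 3: mu/(kB*T) = 2.083
Step 4: z = exp(2.083) = 8.026

8.026


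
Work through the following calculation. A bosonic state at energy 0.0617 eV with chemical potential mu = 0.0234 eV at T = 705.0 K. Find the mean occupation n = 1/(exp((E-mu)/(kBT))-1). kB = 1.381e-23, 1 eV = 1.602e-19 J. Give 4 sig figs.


Step 1: (E - mu) = 0.0383 eV
Step 2: x = (E-mu)*eV/(kB*T) = 0.0383*1.602e-19/(1.381e-23*705.0) = 0.6302
Step 3: exp(x) = 1.878
Step 4: n = 1/(exp(x)-1) = 1.139

1.139


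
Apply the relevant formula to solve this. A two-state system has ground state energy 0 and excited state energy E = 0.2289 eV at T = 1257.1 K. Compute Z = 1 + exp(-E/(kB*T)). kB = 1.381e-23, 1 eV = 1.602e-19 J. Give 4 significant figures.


Step 1: Compute beta*E = E*eV/(kB*T) = 0.2289*1.602e-19/(1.381e-23*1257.1) = 2.112
Step 2: exp(-beta*E) = exp(-2.112) = 0.121
Step 3: Z = 1 + 0.121 = 1.121

1.121


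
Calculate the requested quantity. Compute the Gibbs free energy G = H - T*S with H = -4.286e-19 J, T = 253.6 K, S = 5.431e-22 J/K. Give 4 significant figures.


Step 1: T*S = 253.6 * 5.431e-22 = 1.377e-19 J
Step 2: G = H - T*S = -4.286e-19 - 1.377e-19
Step 3: G = -5.663e-19 J

-5.663e-19


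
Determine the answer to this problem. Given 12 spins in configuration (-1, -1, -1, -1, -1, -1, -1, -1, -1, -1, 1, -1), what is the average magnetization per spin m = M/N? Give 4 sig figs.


Step 1: Count up spins (+1): 1, down spins (-1): 11
Step 2: Total magnetization M = 1 - 11 = -10
Step 3: m = M/N = -10/12 = -0.8333

-0.8333


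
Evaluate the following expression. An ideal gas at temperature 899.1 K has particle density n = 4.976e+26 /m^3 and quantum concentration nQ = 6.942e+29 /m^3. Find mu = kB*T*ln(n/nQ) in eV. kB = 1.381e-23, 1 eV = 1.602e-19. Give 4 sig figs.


Step 1: n/nQ = 4.976e+26/6.942e+29 = 0.0007168
Step 2: ln(n/nQ) = -7.241
Step 3: mu = kB*T*ln(n/nQ) = 1.242e-20*-7.241 = -8.99e-20 J
Step 4: Convert to eV: -8.99e-20/1.602e-19 = -0.5612 eV

-0.5612


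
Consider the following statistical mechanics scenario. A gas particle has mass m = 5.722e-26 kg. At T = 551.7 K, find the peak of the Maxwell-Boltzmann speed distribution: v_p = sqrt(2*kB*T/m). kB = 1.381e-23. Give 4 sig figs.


Step 1: Numerator = 2*kB*T = 2*1.381e-23*551.7 = 1.524e-20
Step 2: Ratio = 1.524e-20 / 5.722e-26 = 2.663e+05
Step 3: v_p = sqrt(2.663e+05) = 516 m/s

516


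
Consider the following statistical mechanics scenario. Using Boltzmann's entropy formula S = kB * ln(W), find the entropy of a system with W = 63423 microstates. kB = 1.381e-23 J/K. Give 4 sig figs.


Step 1: ln(W) = ln(63423) = 11.06
Step 2: S = kB * ln(W) = 1.381e-23 * 11.06
Step 3: S = 1.527e-22 J/K

1.527e-22


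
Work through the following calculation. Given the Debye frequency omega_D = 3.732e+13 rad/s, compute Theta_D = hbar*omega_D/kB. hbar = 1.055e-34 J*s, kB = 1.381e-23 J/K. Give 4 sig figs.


Step 1: hbar*omega_D = 1.055e-34 * 3.732e+13 = 3.937e-21 J
Step 2: Theta_D = 3.937e-21 / 1.381e-23
Step 3: Theta_D = 285.1 K

285.1


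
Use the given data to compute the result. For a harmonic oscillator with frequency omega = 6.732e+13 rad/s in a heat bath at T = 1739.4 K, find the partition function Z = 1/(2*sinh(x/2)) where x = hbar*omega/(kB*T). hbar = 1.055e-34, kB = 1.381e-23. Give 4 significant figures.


Step 1: Compute x = hbar*omega/(kB*T) = 1.055e-34*6.732e+13/(1.381e-23*1739.4) = 0.2957
Step 2: x/2 = 0.1478
Step 3: sinh(x/2) = 0.1484
Step 4: Z = 1/(2*0.1484) = 3.37

3.37


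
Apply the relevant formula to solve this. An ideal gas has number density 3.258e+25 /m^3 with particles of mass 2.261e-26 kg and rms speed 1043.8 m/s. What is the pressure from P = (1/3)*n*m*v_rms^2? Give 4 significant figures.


Step 1: v_rms^2 = 1043.8^2 = 1.09e+06
Step 2: n*m = 3.258e+25*2.261e-26 = 0.7366
Step 3: P = (1/3)*0.7366*1.09e+06 = 2.675e+05 Pa

2.675e+05


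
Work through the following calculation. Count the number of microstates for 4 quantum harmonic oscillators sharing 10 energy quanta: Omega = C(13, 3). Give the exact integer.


Step 1: Use binomial coefficient C(13, 3)
Step 2: Numerator = 13! / 10!
Step 3: Denominator = 3!
Step 4: Omega = 286

286


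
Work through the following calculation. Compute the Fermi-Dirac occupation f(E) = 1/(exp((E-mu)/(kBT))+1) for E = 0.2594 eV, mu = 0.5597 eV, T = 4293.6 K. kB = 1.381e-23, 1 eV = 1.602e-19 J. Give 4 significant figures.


Step 1: (E - mu) = 0.2594 - 0.5597 = -0.3003 eV
Step 2: Convert: (E-mu)*eV = -4.811e-20 J
Step 3: x = (E-mu)*eV/(kB*T) = -0.8113
Step 4: f = 1/(exp(-0.8113)+1) = 0.6924

0.6924


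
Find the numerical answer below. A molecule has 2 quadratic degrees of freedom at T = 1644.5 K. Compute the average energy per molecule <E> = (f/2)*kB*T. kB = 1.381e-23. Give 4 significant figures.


Step 1: f/2 = 2/2 = 1
Step 2: kB*T = 1.381e-23 * 1644.5 = 2.271e-20
Step 3: <E> = 1 * 2.271e-20 = 2.271e-20 J

2.271e-20


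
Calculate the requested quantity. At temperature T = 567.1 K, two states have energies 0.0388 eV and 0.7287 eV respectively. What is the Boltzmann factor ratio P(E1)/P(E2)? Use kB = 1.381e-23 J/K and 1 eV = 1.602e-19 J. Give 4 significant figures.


Step 1: Compute energy difference dE = E1 - E2 = 0.0388 - 0.7287 = -0.6899 eV
Step 2: Convert to Joules: dE_J = -0.6899 * 1.602e-19 = -1.105e-19 J
Step 3: Compute exponent = -dE_J / (kB * T) = -(-1.105e-19) / (1.381e-23 * 567.1) = 14.11
Step 4: P(E1)/P(E2) = exp(14.11) = 1.345e+06

1.345e+06


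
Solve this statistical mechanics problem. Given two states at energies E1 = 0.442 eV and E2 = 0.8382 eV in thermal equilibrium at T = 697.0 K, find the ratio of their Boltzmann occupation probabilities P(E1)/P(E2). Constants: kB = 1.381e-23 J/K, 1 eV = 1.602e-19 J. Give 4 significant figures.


Step 1: Compute energy difference dE = E1 - E2 = 0.442 - 0.8382 = -0.3962 eV
Step 2: Convert to Joules: dE_J = -0.3962 * 1.602e-19 = -6.347e-20 J
Step 3: Compute exponent = -dE_J / (kB * T) = -(-6.347e-20) / (1.381e-23 * 697.0) = 6.594
Step 4: P(E1)/P(E2) = exp(6.594) = 730.7

730.7


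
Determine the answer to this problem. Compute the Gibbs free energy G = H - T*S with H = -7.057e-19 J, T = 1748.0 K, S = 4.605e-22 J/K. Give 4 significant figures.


Step 1: T*S = 1748.0 * 4.605e-22 = 8.05e-19 J
Step 2: G = H - T*S = -7.057e-19 - 8.05e-19
Step 3: G = -1.511e-18 J

-1.511e-18


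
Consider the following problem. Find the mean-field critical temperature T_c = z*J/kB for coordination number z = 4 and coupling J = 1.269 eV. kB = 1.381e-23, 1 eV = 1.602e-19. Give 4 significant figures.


Step 1: z*J = 4*1.269 = 5.076 eV
Step 2: Convert to Joules: 5.076*1.602e-19 = 8.132e-19 J
Step 3: T_c = 8.132e-19 / 1.381e-23 = 5.888e+04 K

5.888e+04


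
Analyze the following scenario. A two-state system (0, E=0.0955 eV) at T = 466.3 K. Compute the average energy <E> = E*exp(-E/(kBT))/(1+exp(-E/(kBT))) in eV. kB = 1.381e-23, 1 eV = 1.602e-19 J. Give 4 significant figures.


Step 1: beta*E = 0.0955*1.602e-19/(1.381e-23*466.3) = 2.376
Step 2: exp(-beta*E) = 0.09294
Step 3: <E> = 0.0955*0.09294/(1+0.09294) = 0.008121 eV

0.008121


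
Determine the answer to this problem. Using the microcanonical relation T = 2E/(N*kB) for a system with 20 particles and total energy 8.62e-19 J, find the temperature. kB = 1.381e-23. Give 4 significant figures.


Step 1: Numerator = 2*E = 2*8.62e-19 = 1.724e-18 J
Step 2: Denominator = N*kB = 20*1.381e-23 = 2.762e-22
Step 3: T = 1.724e-18 / 2.762e-22 = 6242 K

6242


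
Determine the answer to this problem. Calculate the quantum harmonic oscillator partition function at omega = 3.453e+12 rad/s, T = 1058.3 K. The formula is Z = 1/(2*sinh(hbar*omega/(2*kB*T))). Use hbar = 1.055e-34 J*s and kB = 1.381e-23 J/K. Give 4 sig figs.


Step 1: Compute x = hbar*omega/(kB*T) = 1.055e-34*3.453e+12/(1.381e-23*1058.3) = 0.02493
Step 2: x/2 = 0.01246
Step 3: sinh(x/2) = 0.01246
Step 4: Z = 1/(2*0.01246) = 40.12

40.12
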